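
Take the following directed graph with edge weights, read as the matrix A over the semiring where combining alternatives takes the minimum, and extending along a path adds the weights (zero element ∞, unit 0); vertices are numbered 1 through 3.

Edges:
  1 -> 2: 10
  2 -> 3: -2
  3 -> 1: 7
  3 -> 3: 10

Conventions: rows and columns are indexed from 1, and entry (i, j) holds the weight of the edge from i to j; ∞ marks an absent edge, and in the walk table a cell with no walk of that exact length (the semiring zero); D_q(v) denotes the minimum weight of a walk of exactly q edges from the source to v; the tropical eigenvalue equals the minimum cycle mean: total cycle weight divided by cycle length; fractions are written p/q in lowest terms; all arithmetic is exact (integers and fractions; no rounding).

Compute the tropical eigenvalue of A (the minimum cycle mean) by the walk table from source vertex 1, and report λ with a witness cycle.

q=0: [0, ∞, ∞]
q=1: [∞, 10, ∞]
q=2: [∞, ∞, 8]
q=3: [15, ∞, 18]
Optimal cycle mean attained by: cycle 1->2->3->1, total 10 + (-2) + 7, length 3.
Answer: λ = 5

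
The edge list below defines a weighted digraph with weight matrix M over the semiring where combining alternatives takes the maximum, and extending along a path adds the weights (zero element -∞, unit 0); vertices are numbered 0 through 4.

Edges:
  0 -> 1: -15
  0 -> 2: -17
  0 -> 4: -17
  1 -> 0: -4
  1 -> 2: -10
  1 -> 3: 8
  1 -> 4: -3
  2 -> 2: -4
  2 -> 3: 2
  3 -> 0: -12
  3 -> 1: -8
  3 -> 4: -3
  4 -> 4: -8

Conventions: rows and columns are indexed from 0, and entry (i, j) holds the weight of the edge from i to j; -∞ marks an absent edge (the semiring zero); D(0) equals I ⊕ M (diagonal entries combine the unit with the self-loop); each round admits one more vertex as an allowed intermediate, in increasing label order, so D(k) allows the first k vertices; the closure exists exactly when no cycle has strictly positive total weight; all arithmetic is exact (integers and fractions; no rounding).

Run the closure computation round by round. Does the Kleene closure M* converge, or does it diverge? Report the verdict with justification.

D(0):
  [0, -15, -17, -∞, -17]
  [-4, 0, -10, 8, -3]
  [-∞, -∞, 0, 2, -∞]
  [-12, -8, -∞, 0, -3]
  [-∞, -∞, -∞, -∞, 0]
D(1):
  [0, -15, -17, -∞, -17]
  [-4, 0, -10, 8, -3]
  [-∞, -∞, 0, 2, -∞]
  [-12, -8, -29, 0, -3]
  [-∞, -∞, -∞, -∞, 0]
D(2):
  [0, -15, -17, -7, -17]
  [-4, 0, -10, 8, -3]
  [-∞, -∞, 0, 2, -∞]
  [-12, -8, -18, 0, -3]
  [-∞, -∞, -∞, -∞, 0]
D(3):
  [0, -15, -17, -7, -17]
  [-4, 0, -10, 8, -3]
  [-∞, -∞, 0, 2, -∞]
  [-12, -8, -18, 0, -3]
  [-∞, -∞, -∞, -∞, 0]
D(4):
  [0, -15, -17, -7, -10]
  [-4, 0, -10, 8, 5]
  [-10, -6, 0, 2, -1]
  [-12, -8, -18, 0, -3]
  [-∞, -∞, -∞, -∞, 0]
D(5):
  [0, -15, -17, -7, -10]
  [-4, 0, -10, 8, 5]
  [-10, -6, 0, 2, -1]
  [-12, -8, -18, 0, -3]
  [-∞, -∞, -∞, -∞, 0]
Key observation: every diagonal entry stays at the unit through all rounds, so no improving cycle exists.
Answer: CONVERGES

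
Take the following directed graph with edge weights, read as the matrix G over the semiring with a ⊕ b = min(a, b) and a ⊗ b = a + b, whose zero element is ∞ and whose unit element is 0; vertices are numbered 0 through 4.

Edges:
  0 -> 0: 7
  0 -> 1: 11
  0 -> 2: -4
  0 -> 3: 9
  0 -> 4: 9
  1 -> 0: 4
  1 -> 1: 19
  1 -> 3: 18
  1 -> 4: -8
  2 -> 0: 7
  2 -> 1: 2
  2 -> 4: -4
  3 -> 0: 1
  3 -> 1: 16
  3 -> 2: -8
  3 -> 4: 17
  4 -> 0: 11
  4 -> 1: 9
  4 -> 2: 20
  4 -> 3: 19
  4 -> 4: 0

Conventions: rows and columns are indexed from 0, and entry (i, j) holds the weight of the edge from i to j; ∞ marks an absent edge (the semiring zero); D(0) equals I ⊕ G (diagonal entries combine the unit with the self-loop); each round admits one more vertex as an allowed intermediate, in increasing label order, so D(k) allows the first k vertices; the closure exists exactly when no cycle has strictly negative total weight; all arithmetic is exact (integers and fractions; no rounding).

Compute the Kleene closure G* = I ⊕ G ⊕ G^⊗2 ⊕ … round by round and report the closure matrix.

D(0):
  [0, 11, -4, 9, 9]
  [4, 0, ∞, 18, -8]
  [7, 2, 0, ∞, -4]
  [1, 16, -8, 0, 17]
  [11, 9, 20, 19, 0]
D(1):
  [0, 11, -4, 9, 9]
  [4, 0, 0, 13, -8]
  [7, 2, 0, 16, -4]
  [1, 12, -8, 0, 10]
  [11, 9, 7, 19, 0]
D(2):
  [0, 11, -4, 9, 3]
  [4, 0, 0, 13, -8]
  [6, 2, 0, 15, -6]
  [1, 12, -8, 0, 4]
  [11, 9, 7, 19, 0]
D(3):
  [0, -2, -4, 9, -10]
  [4, 0, 0, 13, -8]
  [6, 2, 0, 15, -6]
  [-2, -6, -8, 0, -14]
  [11, 9, 7, 19, 0]
D(4):
  [0, -2, -4, 9, -10]
  [4, 0, 0, 13, -8]
  [6, 2, 0, 15, -6]
  [-2, -6, -8, 0, -14]
  [11, 9, 7, 19, 0]
D(5):
  [0, -2, -4, 9, -10]
  [3, 0, -1, 11, -8]
  [5, 2, 0, 13, -6]
  [-3, -6, -8, 0, -14]
  [11, 9, 7, 19, 0]
Answer: G* = [[0, -2, -4, 9, -10], [3, 0, -1, 11, -8], [5, 2, 0, 13, -6], [-3, -6, -8, 0, -14], [11, 9, 7, 19, 0]]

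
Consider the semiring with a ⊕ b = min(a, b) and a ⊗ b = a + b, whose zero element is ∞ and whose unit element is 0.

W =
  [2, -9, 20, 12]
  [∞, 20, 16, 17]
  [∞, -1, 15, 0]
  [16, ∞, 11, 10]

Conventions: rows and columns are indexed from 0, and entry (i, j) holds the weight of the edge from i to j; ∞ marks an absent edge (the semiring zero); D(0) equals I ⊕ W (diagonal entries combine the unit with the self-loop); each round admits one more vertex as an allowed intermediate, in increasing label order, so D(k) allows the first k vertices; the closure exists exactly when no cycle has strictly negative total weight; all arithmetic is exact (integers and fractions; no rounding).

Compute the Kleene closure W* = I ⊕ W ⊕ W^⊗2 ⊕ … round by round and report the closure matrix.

D(0):
  [0, -9, 20, 12]
  [∞, 0, 16, 17]
  [∞, -1, 0, 0]
  [16, ∞, 11, 0]
D(1):
  [0, -9, 20, 12]
  [∞, 0, 16, 17]
  [∞, -1, 0, 0]
  [16, 7, 11, 0]
D(2):
  [0, -9, 7, 8]
  [∞, 0, 16, 17]
  [∞, -1, 0, 0]
  [16, 7, 11, 0]
D(3):
  [0, -9, 7, 7]
  [∞, 0, 16, 16]
  [∞, -1, 0, 0]
  [16, 7, 11, 0]
D(4):
  [0, -9, 7, 7]
  [32, 0, 16, 16]
  [16, -1, 0, 0]
  [16, 7, 11, 0]
Answer: W* = [[0, -9, 7, 7], [32, 0, 16, 16], [16, -1, 0, 0], [16, 7, 11, 0]]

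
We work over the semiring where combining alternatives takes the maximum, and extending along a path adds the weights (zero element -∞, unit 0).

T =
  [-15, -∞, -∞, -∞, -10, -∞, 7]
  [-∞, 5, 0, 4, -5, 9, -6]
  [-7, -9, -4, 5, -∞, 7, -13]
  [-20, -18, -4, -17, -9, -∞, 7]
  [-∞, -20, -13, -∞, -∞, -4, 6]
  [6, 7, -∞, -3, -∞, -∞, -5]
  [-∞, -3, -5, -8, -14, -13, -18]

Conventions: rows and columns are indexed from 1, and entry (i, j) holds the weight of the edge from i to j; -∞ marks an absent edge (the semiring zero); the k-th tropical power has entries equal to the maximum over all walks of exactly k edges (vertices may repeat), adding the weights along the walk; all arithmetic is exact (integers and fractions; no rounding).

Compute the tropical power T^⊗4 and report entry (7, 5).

T^⊗2:
  [-30, 4, 2, -1, -7, -6, -4]
  [15, 16, 5, 9, 0, 14, 11]
  [13, 14, 1, 4, -4, 3, 12]
  [-11, 4, 2, 1, -7, 3, -3]
  [2, 3, 1, -2, -8, -6, -9]
  [-9, 12, 7, 11, 2, 16, 13]
  [-7, 2, -3, 1, -8, 6, -1]
T^⊗3:
  [0, 9, 4, 8, -1, 13, 6]
  [20, 21, 16, 20, 11, 25, 22]
  [9, 19, 14, 18, 9, 23, 20]
  [9, 10, 4, 8, -1, 13, 8]
  [0, 8, 3, 7, -2, 12, 9]
  [22, 23, 12, 16, 7, 21, 18]
  [12, 13, 2, 6, -3, 11, 8]
T^⊗4:
  [19, 20, 9, 13, 4, 18, 15]
  [31, 32, 21, 25, 16, 30, 27]
  [29, 30, 19, 23, 14, 28, 25]
  [19, 20, 10, 14, 5, 19, 16]
  [18, 19, 8, 12, 3, 17, 14]
  [27, 28, 23, 27, 18, 32, 29]
  [17, 18, 13, 17, 8, 22, 19]
Key observation: the optimum is the walk 7->2->6->2->5, with weight (-3) + 9 + 7 + (-5) = 8.
Optimal value attained by: walk 7->2->6->2->5.
Answer: (T^⊗4)[7][5] = 8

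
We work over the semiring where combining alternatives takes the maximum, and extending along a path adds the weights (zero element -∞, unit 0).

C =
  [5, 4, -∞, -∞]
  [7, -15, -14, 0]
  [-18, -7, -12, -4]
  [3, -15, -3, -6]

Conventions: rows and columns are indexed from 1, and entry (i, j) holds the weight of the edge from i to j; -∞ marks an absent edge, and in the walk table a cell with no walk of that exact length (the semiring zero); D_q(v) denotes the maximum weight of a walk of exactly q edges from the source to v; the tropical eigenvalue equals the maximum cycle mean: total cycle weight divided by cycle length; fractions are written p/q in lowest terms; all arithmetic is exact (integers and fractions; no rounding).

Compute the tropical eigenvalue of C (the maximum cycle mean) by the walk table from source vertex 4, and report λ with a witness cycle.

q=0: [-∞, -∞, -∞, 0]
q=1: [3, -15, -3, -6]
q=2: [8, 7, -9, -7]
q=3: [14, 12, -7, 7]
q=4: [19, 18, 4, 12]
Optimal cycle mean attained by: cycle 1->2->1, total 4 + 7, length 2.
Answer: λ = 11/2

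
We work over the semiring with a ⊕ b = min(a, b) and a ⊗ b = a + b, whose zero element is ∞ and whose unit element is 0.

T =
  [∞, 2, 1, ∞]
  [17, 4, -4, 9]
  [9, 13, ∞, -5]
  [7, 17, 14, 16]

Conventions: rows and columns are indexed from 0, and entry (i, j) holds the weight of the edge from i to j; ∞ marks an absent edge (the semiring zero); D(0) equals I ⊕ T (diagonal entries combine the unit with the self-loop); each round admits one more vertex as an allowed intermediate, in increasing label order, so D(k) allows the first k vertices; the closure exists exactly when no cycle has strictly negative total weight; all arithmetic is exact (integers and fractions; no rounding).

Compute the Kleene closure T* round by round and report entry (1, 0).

D(0):
  [0, 2, 1, ∞]
  [17, 0, -4, 9]
  [9, 13, 0, -5]
  [7, 17, 14, 0]
D(1):
  [0, 2, 1, ∞]
  [17, 0, -4, 9]
  [9, 11, 0, -5]
  [7, 9, 8, 0]
D(2):
  [0, 2, -2, 11]
  [17, 0, -4, 9]
  [9, 11, 0, -5]
  [7, 9, 5, 0]
D(3):
  [0, 2, -2, -7]
  [5, 0, -4, -9]
  [9, 11, 0, -5]
  [7, 9, 5, 0]
D(4):
  [0, 2, -2, -7]
  [-2, 0, -4, -9]
  [2, 4, 0, -5]
  [7, 9, 5, 0]
Answer: T*[1][0] = -2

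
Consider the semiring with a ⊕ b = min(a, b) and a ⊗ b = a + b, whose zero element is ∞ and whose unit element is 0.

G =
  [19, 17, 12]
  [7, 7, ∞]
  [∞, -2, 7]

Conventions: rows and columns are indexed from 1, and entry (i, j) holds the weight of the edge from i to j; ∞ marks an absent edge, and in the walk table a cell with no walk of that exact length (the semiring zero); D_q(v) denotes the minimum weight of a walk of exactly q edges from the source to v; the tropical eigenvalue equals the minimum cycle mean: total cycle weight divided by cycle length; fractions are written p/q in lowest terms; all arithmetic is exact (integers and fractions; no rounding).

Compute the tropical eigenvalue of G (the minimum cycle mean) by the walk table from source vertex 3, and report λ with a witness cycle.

q=0: [∞, ∞, 0]
q=1: [∞, -2, 7]
q=2: [5, 5, 14]
q=3: [12, 12, 17]
Optimal cycle mean attained by: cycle 1->3->2->1, total 12 + (-2) + 7, length 3.
Answer: λ = 17/3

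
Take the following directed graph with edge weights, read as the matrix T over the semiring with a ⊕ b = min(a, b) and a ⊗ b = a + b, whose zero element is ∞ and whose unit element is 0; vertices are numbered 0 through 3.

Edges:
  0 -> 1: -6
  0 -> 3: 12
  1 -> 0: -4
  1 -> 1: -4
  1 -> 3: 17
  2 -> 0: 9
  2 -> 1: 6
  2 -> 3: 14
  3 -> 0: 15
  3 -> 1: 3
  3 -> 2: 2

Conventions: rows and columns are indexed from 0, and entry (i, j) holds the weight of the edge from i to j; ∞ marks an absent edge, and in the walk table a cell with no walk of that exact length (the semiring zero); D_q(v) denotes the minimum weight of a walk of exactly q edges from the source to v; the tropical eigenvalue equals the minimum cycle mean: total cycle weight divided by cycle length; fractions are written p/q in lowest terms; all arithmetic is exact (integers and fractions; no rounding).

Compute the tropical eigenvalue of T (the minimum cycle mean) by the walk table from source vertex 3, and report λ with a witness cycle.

q=0: [∞, ∞, ∞, 0]
q=1: [15, 3, 2, ∞]
q=2: [-1, -1, ∞, 16]
q=3: [-5, -7, 18, 11]
q=4: [-11, -11, 13, 7]
Optimal cycle mean attained by: cycle 0->1->0, total (-6) + (-4), length 2.
Answer: λ = -5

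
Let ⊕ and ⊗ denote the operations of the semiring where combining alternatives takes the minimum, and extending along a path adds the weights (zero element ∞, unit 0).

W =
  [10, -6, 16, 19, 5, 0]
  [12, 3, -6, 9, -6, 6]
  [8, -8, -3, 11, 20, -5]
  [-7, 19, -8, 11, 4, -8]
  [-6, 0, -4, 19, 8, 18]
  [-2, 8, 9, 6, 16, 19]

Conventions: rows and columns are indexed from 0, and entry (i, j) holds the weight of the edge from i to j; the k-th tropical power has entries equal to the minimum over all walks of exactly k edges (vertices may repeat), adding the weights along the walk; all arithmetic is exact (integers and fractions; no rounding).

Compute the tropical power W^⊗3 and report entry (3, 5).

W^⊗2:
  [-2, -3, -12, 3, -12, 0]
  [-12, -14, -10, 5, -3, -11]
  [-7, -11, -14, 1, -14, -8]
  [-10, -16, -11, -2, -2, -13]
  [2, -12, -7, 7, -6, -9]
  [-1, -8, -2, 17, 2, -2]
W^⊗3:
  [-18, -20, -16, -1, -9, -17]
  [-13, -18, -20, -5, -20, -15]
  [-20, -22, -18, -3, -17, -19]
  [-15, -19, -22, -7, -22, -16]
  [-12, -15, -18, -3, -18, -12]
  [-4, -10, -14, 1, -14, -7]
Key observation: the optimum is the walk 3->2->2->5, with weight (-8) + (-3) + (-5) = -16.
Optimal value attained by: walk 3->2->2->5.
Answer: (W^⊗3)[3][5] = -16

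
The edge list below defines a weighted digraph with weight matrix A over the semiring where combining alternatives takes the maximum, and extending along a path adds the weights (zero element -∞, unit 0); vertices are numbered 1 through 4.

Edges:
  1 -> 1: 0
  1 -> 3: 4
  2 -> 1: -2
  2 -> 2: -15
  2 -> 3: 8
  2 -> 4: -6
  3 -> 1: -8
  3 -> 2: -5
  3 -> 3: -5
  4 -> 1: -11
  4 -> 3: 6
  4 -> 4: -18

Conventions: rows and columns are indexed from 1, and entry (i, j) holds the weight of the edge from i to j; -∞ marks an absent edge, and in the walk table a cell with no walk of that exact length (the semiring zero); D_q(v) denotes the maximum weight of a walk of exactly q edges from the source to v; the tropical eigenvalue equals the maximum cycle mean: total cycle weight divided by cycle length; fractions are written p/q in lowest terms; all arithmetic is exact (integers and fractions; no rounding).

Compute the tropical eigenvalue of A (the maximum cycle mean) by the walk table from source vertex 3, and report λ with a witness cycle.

q=0: [-∞, -∞, 0, -∞]
q=1: [-8, -5, -5, -∞]
q=2: [-7, -10, 3, -11]
q=3: [-5, -2, -2, -16]
q=4: [-4, -7, 6, -8]
Optimal cycle mean attained by: cycle 2->3->2, total 8 + (-5), length 2.
Answer: λ = 3/2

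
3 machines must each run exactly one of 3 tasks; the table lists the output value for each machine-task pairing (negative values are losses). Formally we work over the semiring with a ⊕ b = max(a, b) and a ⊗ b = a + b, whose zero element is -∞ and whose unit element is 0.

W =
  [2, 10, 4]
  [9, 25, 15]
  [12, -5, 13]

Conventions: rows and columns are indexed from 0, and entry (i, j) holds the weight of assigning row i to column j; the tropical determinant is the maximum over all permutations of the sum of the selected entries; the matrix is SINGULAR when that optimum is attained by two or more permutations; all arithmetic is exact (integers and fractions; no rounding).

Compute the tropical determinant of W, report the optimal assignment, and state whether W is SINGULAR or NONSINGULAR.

σ = (0, 1, 2): 2 + 25 + 13 = 40
σ = (0, 2, 1): 2 + 15 + (-5) = 12
σ = (1, 0, 2): 10 + 9 + 13 = 32
σ = (1, 2, 0): 10 + 15 + 12 = 37
σ = (2, 0, 1): 4 + 9 + (-5) = 8
σ = (2, 1, 0): 4 + 25 + 12 = 41
Optimal value attained by: σ = (2, 1, 0).
Answer: det⊕(W) = 41; verdict: NONSINGULAR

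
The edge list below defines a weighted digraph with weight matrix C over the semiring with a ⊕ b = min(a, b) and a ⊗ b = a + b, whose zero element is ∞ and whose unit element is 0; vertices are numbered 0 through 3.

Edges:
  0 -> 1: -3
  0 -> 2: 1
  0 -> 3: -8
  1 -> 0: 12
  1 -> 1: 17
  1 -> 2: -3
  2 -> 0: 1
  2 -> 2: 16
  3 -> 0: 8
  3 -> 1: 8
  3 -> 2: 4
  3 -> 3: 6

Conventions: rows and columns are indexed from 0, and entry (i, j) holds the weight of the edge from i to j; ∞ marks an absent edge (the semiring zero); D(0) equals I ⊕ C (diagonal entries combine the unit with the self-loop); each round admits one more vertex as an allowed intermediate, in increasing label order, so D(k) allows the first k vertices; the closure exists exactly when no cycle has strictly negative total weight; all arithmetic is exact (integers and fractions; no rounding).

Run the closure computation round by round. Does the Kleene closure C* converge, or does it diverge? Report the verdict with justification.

D(0):
  [0, -3, 1, -8]
  [12, 0, -3, ∞]
  [1, ∞, 0, ∞]
  [8, 8, 4, 0]
D(1):
  [0, -3, 1, -8]
  [12, 0, -3, 4]
  [1, -2, 0, -7]
  [8, 5, 4, 0]
Detection: at round 2, diagonal entry (2, 2) turns strictly negative.
Key observation: the cycle 2->0->1->2 has total weight 1 + (-3) + (-3), which is strictly negative.
Answer: DIVERGES — negative cycle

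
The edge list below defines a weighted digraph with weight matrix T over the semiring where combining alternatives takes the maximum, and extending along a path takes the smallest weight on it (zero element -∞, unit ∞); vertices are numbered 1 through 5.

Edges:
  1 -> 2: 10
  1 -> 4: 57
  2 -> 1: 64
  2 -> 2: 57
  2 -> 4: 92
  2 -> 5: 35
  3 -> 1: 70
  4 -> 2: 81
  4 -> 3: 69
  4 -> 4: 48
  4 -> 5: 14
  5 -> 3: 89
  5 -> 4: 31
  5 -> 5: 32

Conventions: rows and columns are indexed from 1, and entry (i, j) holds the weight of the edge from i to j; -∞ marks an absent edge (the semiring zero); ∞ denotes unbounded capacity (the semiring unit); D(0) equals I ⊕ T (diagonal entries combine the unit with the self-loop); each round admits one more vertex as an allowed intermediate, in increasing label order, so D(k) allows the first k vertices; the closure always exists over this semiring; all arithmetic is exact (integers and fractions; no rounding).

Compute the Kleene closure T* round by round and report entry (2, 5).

D(0):
  [∞, 10, -∞, 57, -∞]
  [64, ∞, -∞, 92, 35]
  [70, -∞, ∞, -∞, -∞]
  [-∞, 81, 69, ∞, 14]
  [-∞, -∞, 89, 31, ∞]
D(1):
  [∞, 10, -∞, 57, -∞]
  [64, ∞, -∞, 92, 35]
  [70, 10, ∞, 57, -∞]
  [-∞, 81, 69, ∞, 14]
  [-∞, -∞, 89, 31, ∞]
D(2):
  [∞, 10, -∞, 57, 10]
  [64, ∞, -∞, 92, 35]
  [70, 10, ∞, 57, 10]
  [64, 81, 69, ∞, 35]
  [-∞, -∞, 89, 31, ∞]
D(3):
  [∞, 10, -∞, 57, 10]
  [64, ∞, -∞, 92, 35]
  [70, 10, ∞, 57, 10]
  [69, 81, 69, ∞, 35]
  [70, 10, 89, 57, ∞]
D(4):
  [∞, 57, 57, 57, 35]
  [69, ∞, 69, 92, 35]
  [70, 57, ∞, 57, 35]
  [69, 81, 69, ∞, 35]
  [70, 57, 89, 57, ∞]
D(5):
  [∞, 57, 57, 57, 35]
  [69, ∞, 69, 92, 35]
  [70, 57, ∞, 57, 35]
  [69, 81, 69, ∞, 35]
  [70, 57, 89, 57, ∞]
Answer: T*[2][5] = 35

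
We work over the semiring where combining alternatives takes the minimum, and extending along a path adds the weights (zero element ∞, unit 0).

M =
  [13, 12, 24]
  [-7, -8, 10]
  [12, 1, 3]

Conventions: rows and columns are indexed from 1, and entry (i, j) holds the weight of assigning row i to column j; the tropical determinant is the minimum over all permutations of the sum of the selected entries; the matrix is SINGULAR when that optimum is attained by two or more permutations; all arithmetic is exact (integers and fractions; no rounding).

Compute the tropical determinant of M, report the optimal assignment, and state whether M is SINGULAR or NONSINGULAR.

σ = (1, 2, 3): 13 + (-8) + 3 = 8
σ = (1, 3, 2): 13 + 10 + 1 = 24
σ = (2, 1, 3): 12 + (-7) + 3 = 8
σ = (2, 3, 1): 12 + 10 + 12 = 34
σ = (3, 1, 2): 24 + (-7) + 1 = 18
σ = (3, 2, 1): 24 + (-8) + 12 = 28
Optimal value attained by: σ = (1, 2, 3).
Answer: det⊕(M) = 8; verdict: SINGULAR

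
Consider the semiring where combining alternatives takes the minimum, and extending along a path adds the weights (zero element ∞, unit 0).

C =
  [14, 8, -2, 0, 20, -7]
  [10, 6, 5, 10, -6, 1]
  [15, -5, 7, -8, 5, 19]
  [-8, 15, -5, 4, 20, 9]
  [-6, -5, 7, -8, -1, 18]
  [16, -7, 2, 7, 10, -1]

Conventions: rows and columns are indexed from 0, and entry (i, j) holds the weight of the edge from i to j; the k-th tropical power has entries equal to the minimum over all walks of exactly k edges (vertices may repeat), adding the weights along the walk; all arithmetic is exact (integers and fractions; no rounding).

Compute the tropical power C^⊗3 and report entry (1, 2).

C^⊗2:
  [-8, -14, -5, -10, 2, -8]
  [-12, -11, 1, -14, -7, 0]
  [-16, 0, -13, -4, -11, -4]
  [-4, -10, -10, -13, 0, -15]
  [-16, -6, -13, -9, -11, -13]
  [-1, -8, -2, -6, -13, -6]
C^⊗3:
  [-18, -15, -15, -13, -20, -15]
  [-22, -12, -19, -15, -17, -19]
  [-17, -18, -18, -21, -12, -23]
  [-21, -22, -18, -18, -16, -16]
  [-17, -20, -18, -21, -12, -23]
  [-19, -18, -11, -21, -14, -8]
Key observation: the optimum is the walk 1->4->3->2, with weight (-6) + (-8) + (-5) = -19.
Optimal value attained by: walk 1->4->3->2.
Answer: (C^⊗3)[1][2] = -19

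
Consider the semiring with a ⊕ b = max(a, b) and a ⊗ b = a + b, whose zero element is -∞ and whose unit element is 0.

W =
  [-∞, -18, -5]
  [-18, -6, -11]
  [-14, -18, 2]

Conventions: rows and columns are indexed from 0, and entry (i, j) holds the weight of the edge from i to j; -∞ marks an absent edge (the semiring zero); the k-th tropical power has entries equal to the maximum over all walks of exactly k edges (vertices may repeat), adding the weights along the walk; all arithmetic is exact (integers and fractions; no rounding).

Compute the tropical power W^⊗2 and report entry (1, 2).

W^⊗2:
  [-19, -23, -3]
  [-24, -12, -9]
  [-12, -16, 4]
Key observation: the optimum is the walk 1->2->2, with weight (-11) + 2 = -9.
Optimal value attained by: walk 1->2->2.
Answer: (W^⊗2)[1][2] = -9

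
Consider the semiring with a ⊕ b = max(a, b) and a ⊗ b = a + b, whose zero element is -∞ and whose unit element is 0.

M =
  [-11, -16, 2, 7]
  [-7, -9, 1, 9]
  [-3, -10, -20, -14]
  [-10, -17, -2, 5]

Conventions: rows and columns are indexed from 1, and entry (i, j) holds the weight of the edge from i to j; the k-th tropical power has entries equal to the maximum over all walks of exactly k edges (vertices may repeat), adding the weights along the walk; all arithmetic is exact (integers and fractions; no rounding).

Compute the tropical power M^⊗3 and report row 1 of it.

M^⊗2:
  [-1, -8, 5, 12]
  [-1, -8, 7, 14]
  [-14, -19, -1, 4]
  [-5, -12, 3, 10]
M^⊗3:
  [2, -5, 10, 17]
  [4, -3, 12, 19]
  [-4, -11, 2, 9]
  [0, -7, 8, 15]
Answer: row 1 of M^⊗3 = [2, -5, 10, 17]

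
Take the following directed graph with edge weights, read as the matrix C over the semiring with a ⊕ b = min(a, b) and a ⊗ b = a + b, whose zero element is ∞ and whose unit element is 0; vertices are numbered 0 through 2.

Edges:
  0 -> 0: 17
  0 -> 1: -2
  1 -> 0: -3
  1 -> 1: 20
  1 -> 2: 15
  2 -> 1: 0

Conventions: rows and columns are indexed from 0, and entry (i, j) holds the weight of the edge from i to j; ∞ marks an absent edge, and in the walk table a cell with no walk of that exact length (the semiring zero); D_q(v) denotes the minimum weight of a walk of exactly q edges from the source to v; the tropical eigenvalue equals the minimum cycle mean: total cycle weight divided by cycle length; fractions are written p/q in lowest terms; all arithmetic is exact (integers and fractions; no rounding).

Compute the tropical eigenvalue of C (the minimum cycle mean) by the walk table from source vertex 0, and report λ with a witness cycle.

q=0: [0, ∞, ∞]
q=1: [17, -2, ∞]
q=2: [-5, 15, 13]
q=3: [12, -7, 30]
Optimal cycle mean attained by: cycle 0->1->0, total (-2) + (-3), length 2.
Answer: λ = -5/2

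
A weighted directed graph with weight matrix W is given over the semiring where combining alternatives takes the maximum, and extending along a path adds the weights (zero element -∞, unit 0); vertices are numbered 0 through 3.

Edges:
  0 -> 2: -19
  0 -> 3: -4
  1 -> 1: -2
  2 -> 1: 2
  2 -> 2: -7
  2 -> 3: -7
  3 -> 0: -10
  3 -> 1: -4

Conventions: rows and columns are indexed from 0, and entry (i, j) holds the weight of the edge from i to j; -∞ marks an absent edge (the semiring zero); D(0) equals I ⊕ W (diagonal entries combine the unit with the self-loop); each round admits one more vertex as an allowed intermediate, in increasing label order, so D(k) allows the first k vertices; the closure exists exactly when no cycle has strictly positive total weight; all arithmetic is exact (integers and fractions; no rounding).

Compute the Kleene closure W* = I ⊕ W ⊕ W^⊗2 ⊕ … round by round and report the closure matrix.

D(0):
  [0, -∞, -19, -4]
  [-∞, 0, -∞, -∞]
  [-∞, 2, 0, -7]
  [-10, -4, -∞, 0]
D(1):
  [0, -∞, -19, -4]
  [-∞, 0, -∞, -∞]
  [-∞, 2, 0, -7]
  [-10, -4, -29, 0]
D(2):
  [0, -∞, -19, -4]
  [-∞, 0, -∞, -∞]
  [-∞, 2, 0, -7]
  [-10, -4, -29, 0]
D(3):
  [0, -17, -19, -4]
  [-∞, 0, -∞, -∞]
  [-∞, 2, 0, -7]
  [-10, -4, -29, 0]
D(4):
  [0, -8, -19, -4]
  [-∞, 0, -∞, -∞]
  [-17, 2, 0, -7]
  [-10, -4, -29, 0]
Answer: W* = [[0, -8, -19, -4], [-∞, 0, -∞, -∞], [-17, 2, 0, -7], [-10, -4, -29, 0]]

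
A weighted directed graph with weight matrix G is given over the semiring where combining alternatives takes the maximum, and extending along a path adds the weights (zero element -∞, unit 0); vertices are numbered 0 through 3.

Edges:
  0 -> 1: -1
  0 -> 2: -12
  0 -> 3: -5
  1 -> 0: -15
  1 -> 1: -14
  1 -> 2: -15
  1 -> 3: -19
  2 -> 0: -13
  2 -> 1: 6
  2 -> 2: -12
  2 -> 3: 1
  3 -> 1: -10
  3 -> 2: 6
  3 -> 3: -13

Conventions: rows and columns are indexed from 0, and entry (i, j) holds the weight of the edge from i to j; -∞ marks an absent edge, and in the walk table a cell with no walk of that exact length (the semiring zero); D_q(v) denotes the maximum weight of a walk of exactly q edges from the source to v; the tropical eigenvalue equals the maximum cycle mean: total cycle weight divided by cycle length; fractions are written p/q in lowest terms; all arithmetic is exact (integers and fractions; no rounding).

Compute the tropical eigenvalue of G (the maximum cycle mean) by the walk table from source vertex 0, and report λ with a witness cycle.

q=0: [0, -∞, -∞, -∞]
q=1: [-∞, -1, -12, -5]
q=2: [-16, -6, 1, -11]
q=3: [-12, 7, -5, 2]
q=4: [-8, 1, 8, -4]
Optimal cycle mean attained by: cycle 2->3->2, total 1 + 6, length 2.
Answer: λ = 7/2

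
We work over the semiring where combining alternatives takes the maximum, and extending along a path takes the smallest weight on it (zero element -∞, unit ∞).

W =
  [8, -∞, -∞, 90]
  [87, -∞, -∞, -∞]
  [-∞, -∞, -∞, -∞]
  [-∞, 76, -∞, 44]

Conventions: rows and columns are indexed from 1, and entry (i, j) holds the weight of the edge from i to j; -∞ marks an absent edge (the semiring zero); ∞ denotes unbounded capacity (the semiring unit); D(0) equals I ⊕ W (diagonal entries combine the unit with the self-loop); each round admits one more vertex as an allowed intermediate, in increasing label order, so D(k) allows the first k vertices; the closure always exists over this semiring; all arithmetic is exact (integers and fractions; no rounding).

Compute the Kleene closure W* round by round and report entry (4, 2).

D(0):
  [∞, -∞, -∞, 90]
  [87, ∞, -∞, -∞]
  [-∞, -∞, ∞, -∞]
  [-∞, 76, -∞, ∞]
D(1):
  [∞, -∞, -∞, 90]
  [87, ∞, -∞, 87]
  [-∞, -∞, ∞, -∞]
  [-∞, 76, -∞, ∞]
D(2):
  [∞, -∞, -∞, 90]
  [87, ∞, -∞, 87]
  [-∞, -∞, ∞, -∞]
  [76, 76, -∞, ∞]
D(3):
  [∞, -∞, -∞, 90]
  [87, ∞, -∞, 87]
  [-∞, -∞, ∞, -∞]
  [76, 76, -∞, ∞]
D(4):
  [∞, 76, -∞, 90]
  [87, ∞, -∞, 87]
  [-∞, -∞, ∞, -∞]
  [76, 76, -∞, ∞]
Answer: W*[4][2] = 76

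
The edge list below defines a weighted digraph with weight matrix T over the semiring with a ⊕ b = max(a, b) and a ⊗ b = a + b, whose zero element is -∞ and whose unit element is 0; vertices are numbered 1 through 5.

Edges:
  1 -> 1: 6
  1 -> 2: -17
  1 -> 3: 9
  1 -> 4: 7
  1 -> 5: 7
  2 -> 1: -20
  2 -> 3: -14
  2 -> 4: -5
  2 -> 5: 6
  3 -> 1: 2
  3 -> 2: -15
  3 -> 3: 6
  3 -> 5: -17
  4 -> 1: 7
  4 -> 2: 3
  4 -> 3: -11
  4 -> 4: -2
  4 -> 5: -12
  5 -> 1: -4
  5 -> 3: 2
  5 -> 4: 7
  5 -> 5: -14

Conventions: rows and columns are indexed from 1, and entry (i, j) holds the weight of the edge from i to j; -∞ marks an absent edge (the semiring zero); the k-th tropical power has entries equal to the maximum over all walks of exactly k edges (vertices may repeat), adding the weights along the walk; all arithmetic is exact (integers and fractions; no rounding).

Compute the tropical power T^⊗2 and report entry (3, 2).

T^⊗2:
  [14, 10, 15, 14, 13]
  [2, -2, 8, 13, -8]
  [8, -9, 12, 9, 9]
  [13, 1, 16, 14, 14]
  [14, 10, 8, 5, 3]
Key observation: the optimum is the walk 3->3->2, with weight 6 + (-15) = -9.
Optimal value attained by: walk 3->3->2.
Answer: (T^⊗2)[3][2] = -9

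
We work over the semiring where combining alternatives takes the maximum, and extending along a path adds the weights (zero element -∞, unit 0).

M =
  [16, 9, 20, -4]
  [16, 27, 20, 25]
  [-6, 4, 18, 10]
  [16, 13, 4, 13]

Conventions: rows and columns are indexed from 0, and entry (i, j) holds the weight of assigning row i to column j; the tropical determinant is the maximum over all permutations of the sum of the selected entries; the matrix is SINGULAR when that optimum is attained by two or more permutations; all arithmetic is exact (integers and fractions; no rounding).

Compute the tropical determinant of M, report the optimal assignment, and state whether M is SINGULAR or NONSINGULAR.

σ = (0, 1, 2, 3): 16 + 27 + 18 + 13 = 74
σ = (0, 1, 3, 2): 16 + 27 + 10 + 4 = 57
σ = (0, 2, 1, 3): 16 + 20 + 4 + 13 = 53
σ = (0, 2, 3, 1): 16 + 20 + 10 + 13 = 59
σ = (0, 3, 1, 2): 16 + 25 + 4 + 4 = 49
σ = (0, 3, 2, 1): 16 + 25 + 18 + 13 = 72
σ = (1, 0, 2, 3): 9 + 16 + 18 + 13 = 56
σ = (1, 0, 3, 2): 9 + 16 + 10 + 4 = 39
σ = (1, 2, 0, 3): 9 + 20 + (-6) + 13 = 36
σ = (1, 2, 3, 0): 9 + 20 + 10 + 16 = 55
σ = (1, 3, 0, 2): 9 + 25 + (-6) + 4 = 32
σ = (1, 3, 2, 0): 9 + 25 + 18 + 16 = 68
σ = (2, 0, 1, 3): 20 + 16 + 4 + 13 = 53
σ = (2, 0, 3, 1): 20 + 16 + 10 + 13 = 59
σ = (2, 1, 0, 3): 20 + 27 + (-6) + 13 = 54
σ = (2, 1, 3, 0): 20 + 27 + 10 + 16 = 73
σ = (2, 3, 0, 1): 20 + 25 + (-6) + 13 = 52
σ = (2, 3, 1, 0): 20 + 25 + 4 + 16 = 65
σ = (3, 0, 1, 2): (-4) + 16 + 4 + 4 = 20
σ = (3, 0, 2, 1): (-4) + 16 + 18 + 13 = 43
σ = (3, 1, 0, 2): (-4) + 27 + (-6) + 4 = 21
σ = (3, 1, 2, 0): (-4) + 27 + 18 + 16 = 57
σ = (3, 2, 0, 1): (-4) + 20 + (-6) + 13 = 23
σ = (3, 2, 1, 0): (-4) + 20 + 4 + 16 = 36
Optimal value attained by: σ = (0, 1, 2, 3).
Answer: det⊕(M) = 74; verdict: NONSINGULAR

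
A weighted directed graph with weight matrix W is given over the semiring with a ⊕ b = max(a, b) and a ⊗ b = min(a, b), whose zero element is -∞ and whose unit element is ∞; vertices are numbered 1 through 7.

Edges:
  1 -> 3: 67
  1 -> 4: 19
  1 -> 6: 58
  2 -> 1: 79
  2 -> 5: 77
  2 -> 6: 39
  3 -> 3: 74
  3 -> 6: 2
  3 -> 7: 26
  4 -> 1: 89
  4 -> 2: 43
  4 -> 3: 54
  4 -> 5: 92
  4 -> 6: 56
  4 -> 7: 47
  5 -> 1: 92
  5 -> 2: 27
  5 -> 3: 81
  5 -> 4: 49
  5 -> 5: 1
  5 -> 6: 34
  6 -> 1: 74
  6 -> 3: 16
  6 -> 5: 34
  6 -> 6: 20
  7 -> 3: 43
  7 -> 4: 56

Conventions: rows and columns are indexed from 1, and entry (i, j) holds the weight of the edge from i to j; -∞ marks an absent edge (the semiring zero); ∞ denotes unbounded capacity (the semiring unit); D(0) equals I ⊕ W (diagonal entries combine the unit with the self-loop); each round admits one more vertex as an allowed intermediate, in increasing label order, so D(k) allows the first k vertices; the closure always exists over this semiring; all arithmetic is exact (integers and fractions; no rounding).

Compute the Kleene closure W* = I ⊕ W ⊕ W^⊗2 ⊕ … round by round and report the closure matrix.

D(0):
  [∞, -∞, 67, 19, -∞, 58, -∞]
  [79, ∞, -∞, -∞, 77, 39, -∞]
  [-∞, -∞, ∞, -∞, -∞, 2, 26]
  [89, 43, 54, ∞, 92, 56, 47]
  [92, 27, 81, 49, ∞, 34, -∞]
  [74, -∞, 16, -∞, 34, ∞, -∞]
  [-∞, -∞, 43, 56, -∞, -∞, ∞]
D(1):
  [∞, -∞, 67, 19, -∞, 58, -∞]
  [79, ∞, 67, 19, 77, 58, -∞]
  [-∞, -∞, ∞, -∞, -∞, 2, 26]
  [89, 43, 67, ∞, 92, 58, 47]
  [92, 27, 81, 49, ∞, 58, -∞]
  [74, -∞, 67, 19, 34, ∞, -∞]
  [-∞, -∞, 43, 56, -∞, -∞, ∞]
D(2):
  [∞, -∞, 67, 19, -∞, 58, -∞]
  [79, ∞, 67, 19, 77, 58, -∞]
  [-∞, -∞, ∞, -∞, -∞, 2, 26]
  [89, 43, 67, ∞, 92, 58, 47]
  [92, 27, 81, 49, ∞, 58, -∞]
  [74, -∞, 67, 19, 34, ∞, -∞]
  [-∞, -∞, 43, 56, -∞, -∞, ∞]
D(3):
  [∞, -∞, 67, 19, -∞, 58, 26]
  [79, ∞, 67, 19, 77, 58, 26]
  [-∞, -∞, ∞, -∞, -∞, 2, 26]
  [89, 43, 67, ∞, 92, 58, 47]
  [92, 27, 81, 49, ∞, 58, 26]
  [74, -∞, 67, 19, 34, ∞, 26]
  [-∞, -∞, 43, 56, -∞, 2, ∞]
D(4):
  [∞, 19, 67, 19, 19, 58, 26]
  [79, ∞, 67, 19, 77, 58, 26]
  [-∞, -∞, ∞, -∞, -∞, 2, 26]
  [89, 43, 67, ∞, 92, 58, 47]
  [92, 43, 81, 49, ∞, 58, 47]
  [74, 19, 67, 19, 34, ∞, 26]
  [56, 43, 56, 56, 56, 56, ∞]
D(5):
  [∞, 19, 67, 19, 19, 58, 26]
  [79, ∞, 77, 49, 77, 58, 47]
  [-∞, -∞, ∞, -∞, -∞, 2, 26]
  [92, 43, 81, ∞, 92, 58, 47]
  [92, 43, 81, 49, ∞, 58, 47]
  [74, 34, 67, 34, 34, ∞, 34]
  [56, 43, 56, 56, 56, 56, ∞]
D(6):
  [∞, 34, 67, 34, 34, 58, 34]
  [79, ∞, 77, 49, 77, 58, 47]
  [2, 2, ∞, 2, 2, 2, 26]
  [92, 43, 81, ∞, 92, 58, 47]
  [92, 43, 81, 49, ∞, 58, 47]
  [74, 34, 67, 34, 34, ∞, 34]
  [56, 43, 56, 56, 56, 56, ∞]
D(7):
  [∞, 34, 67, 34, 34, 58, 34]
  [79, ∞, 77, 49, 77, 58, 47]
  [26, 26, ∞, 26, 26, 26, 26]
  [92, 43, 81, ∞, 92, 58, 47]
  [92, 43, 81, 49, ∞, 58, 47]
  [74, 34, 67, 34, 34, ∞, 34]
  [56, 43, 56, 56, 56, 56, ∞]
Answer: W* = [[∞, 34, 67, 34, 34, 58, 34], [79, ∞, 77, 49, 77, 58, 47], [26, 26, ∞, 26, 26, 26, 26], [92, 43, 81, ∞, 92, 58, 47], [92, 43, 81, 49, ∞, 58, 47], [74, 34, 67, 34, 34, ∞, 34], [56, 43, 56, 56, 56, 56, ∞]]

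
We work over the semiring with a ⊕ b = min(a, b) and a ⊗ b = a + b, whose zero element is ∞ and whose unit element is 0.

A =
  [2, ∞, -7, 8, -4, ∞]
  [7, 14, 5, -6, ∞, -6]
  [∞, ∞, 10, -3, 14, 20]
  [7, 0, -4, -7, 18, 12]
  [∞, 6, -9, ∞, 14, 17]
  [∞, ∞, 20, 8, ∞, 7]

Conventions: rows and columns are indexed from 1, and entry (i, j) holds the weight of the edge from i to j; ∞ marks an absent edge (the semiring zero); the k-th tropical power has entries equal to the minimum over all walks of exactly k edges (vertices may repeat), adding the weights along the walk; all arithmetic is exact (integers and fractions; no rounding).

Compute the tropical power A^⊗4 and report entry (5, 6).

A^⊗2:
  [4, 2, -13, -10, -2, 13]
  [1, -6, -10, -13, 3, 1]
  [4, -3, -7, -10, 15, 9]
  [0, -7, -11, -14, 3, -6]
  [13, 20, 1, -12, 5, 0]
  [15, 8, 4, 1, 26, 14]
A^⊗3:
  [-3, -10, -14, -17, 0, -4]
  [-6, -13, -17, -20, -3, -12]
  [-3, -10, -14, -17, 0, -9]
  [-7, -14, -18, -21, -4, -13]
  [-5, -12, -16, -19, 6, 0]
  [8, 1, -3, -6, 11, 2]
A^⊗4:
  [-10, -17, -21, -24, -7, -16]
  [-13, -20, -24, -27, -10, -19]
  [-10, -17, -21, -24, -7, -16]
  [-14, -21, -25, -28, -11, -20]
  [-12, -19, -23, -26, -9, -18]
  [1, -6, -10, -13, 4, -5]
Key observation: the optimum is the walk 5->3->4->2->6, with weight (-9) + (-3) + 0 + (-6) = -18.
Optimal value attained by: walk 5->3->4->2->6.
Answer: (A^⊗4)[5][6] = -18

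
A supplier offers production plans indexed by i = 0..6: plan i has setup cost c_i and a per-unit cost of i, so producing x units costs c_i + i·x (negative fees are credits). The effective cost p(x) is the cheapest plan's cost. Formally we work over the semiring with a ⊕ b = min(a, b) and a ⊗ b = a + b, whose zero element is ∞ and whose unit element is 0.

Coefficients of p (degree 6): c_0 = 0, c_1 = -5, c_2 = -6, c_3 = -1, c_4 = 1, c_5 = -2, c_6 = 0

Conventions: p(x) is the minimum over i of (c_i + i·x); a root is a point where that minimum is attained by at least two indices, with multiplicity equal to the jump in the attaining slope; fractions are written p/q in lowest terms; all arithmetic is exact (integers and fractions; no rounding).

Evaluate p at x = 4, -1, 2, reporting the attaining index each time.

p(4) = min(0+0·4=0, -5+1·4=-1, -6+2·4=2, -1+3·4=11, 1+4·4=17, -2+5·4=18, 0+6·4=24) = -1 (attained by i=1)
p(-1) = min(0+0·(-1)=0, -5+1·(-1)=-6, -6+2·(-1)=-8, -1+3·(-1)=-4, 1+4·(-1)=-3, -2+5·(-1)=-7, 0+6·(-1)=-6) = -8 (attained by i=2)
p(2) = min(0+0·2=0, -5+1·2=-3, -6+2·2=-2, -1+3·2=5, 1+4·2=9, -2+5·2=8, 0+6·2=12) = -3 (attained by i=1)
Answer: p(4) = -1; p(-1) = -8; p(2) = -3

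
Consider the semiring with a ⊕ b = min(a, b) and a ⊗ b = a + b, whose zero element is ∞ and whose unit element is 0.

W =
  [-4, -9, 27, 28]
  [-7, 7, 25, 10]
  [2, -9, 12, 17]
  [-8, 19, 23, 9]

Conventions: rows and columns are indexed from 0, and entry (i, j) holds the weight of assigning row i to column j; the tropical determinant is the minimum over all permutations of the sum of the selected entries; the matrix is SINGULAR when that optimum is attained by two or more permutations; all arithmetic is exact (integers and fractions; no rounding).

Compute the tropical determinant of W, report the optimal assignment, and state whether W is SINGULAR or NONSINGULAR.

σ = (0, 1, 2, 3): (-4) + 7 + 12 + 9 = 24
σ = (0, 1, 3, 2): (-4) + 7 + 17 + 23 = 43
σ = (0, 2, 1, 3): (-4) + 25 + (-9) + 9 = 21
σ = (0, 2, 3, 1): (-4) + 25 + 17 + 19 = 57
σ = (0, 3, 1, 2): (-4) + 10 + (-9) + 23 = 20
σ = (0, 3, 2, 1): (-4) + 10 + 12 + 19 = 37
σ = (1, 0, 2, 3): (-9) + (-7) + 12 + 9 = 5
σ = (1, 0, 3, 2): (-9) + (-7) + 17 + 23 = 24
σ = (1, 2, 0, 3): (-9) + 25 + 2 + 9 = 27
σ = (1, 2, 3, 0): (-9) + 25 + 17 + (-8) = 25
σ = (1, 3, 0, 2): (-9) + 10 + 2 + 23 = 26
σ = (1, 3, 2, 0): (-9) + 10 + 12 + (-8) = 5
σ = (2, 0, 1, 3): 27 + (-7) + (-9) + 9 = 20
σ = (2, 0, 3, 1): 27 + (-7) + 17 + 19 = 56
σ = (2, 1, 0, 3): 27 + 7 + 2 + 9 = 45
σ = (2, 1, 3, 0): 27 + 7 + 17 + (-8) = 43
σ = (2, 3, 0, 1): 27 + 10 + 2 + 19 = 58
σ = (2, 3, 1, 0): 27 + 10 + (-9) + (-8) = 20
σ = (3, 0, 1, 2): 28 + (-7) + (-9) + 23 = 35
σ = (3, 0, 2, 1): 28 + (-7) + 12 + 19 = 52
σ = (3, 1, 0, 2): 28 + 7 + 2 + 23 = 60
σ = (3, 1, 2, 0): 28 + 7 + 12 + (-8) = 39
σ = (3, 2, 0, 1): 28 + 25 + 2 + 19 = 74
σ = (3, 2, 1, 0): 28 + 25 + (-9) + (-8) = 36
Optimal value attained by: σ = (1, 0, 2, 3).
Answer: det⊕(W) = 5; verdict: SINGULAR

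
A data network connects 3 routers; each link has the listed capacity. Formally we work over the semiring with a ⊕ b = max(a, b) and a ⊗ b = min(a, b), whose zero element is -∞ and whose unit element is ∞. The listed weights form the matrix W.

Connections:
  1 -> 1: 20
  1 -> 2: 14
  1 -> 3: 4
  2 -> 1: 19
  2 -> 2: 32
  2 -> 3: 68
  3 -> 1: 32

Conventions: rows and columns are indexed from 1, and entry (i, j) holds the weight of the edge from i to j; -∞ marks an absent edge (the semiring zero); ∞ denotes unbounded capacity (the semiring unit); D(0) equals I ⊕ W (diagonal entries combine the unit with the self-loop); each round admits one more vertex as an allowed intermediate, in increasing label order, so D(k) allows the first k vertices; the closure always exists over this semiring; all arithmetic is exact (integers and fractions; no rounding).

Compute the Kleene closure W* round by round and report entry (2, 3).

D(0):
  [∞, 14, 4]
  [19, ∞, 68]
  [32, -∞, ∞]
D(1):
  [∞, 14, 4]
  [19, ∞, 68]
  [32, 14, ∞]
D(2):
  [∞, 14, 14]
  [19, ∞, 68]
  [32, 14, ∞]
D(3):
  [∞, 14, 14]
  [32, ∞, 68]
  [32, 14, ∞]
Answer: W*[2][3] = 68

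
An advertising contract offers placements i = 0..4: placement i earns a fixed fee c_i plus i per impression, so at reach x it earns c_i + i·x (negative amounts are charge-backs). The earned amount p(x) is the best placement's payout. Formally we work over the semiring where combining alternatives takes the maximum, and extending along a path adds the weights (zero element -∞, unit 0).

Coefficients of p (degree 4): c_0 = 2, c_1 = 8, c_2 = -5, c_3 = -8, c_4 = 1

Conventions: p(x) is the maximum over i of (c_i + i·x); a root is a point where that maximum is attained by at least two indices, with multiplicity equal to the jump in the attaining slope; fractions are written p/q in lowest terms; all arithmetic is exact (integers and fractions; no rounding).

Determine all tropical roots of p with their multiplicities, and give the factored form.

hull edge (i=0, c=2) to (i=1, c=8): slope 6, span 1
hull edge (i=1, c=8) to (i=4, c=1): slope -7/3, span 3
Factored form: p(x) = 1 ⊗ (x ⊕ (-6)) ⊗ (x ⊕ 7/3) ⊗ (x ⊕ 7/3) ⊗ (x ⊕ 7/3)
Answer: roots = -6 (mult 1), 7/3 (mult 3)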